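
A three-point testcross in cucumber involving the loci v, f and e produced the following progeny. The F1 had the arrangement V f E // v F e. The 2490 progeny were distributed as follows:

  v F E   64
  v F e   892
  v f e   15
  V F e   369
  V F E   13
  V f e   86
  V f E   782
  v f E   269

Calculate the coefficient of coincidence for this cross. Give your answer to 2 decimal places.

The two rarest classes, V F E and v f e, are the double crossovers. Comparing them with the parentals, only the f allele has switched, so f is the middle locus and the order is v – f – e.
v–f: (638 + 28)/2490 = 0.2675; f–e: (150 + 28)/2490 = 0.0715.
Expected DCO frequency = 0.2675 × 0.0715 ≈ 0.01913; observed = 28/2490 ≈ 0.01124.
Coefficient of coincidence = 0.01124/0.01913 ≈ 0.59.

0.59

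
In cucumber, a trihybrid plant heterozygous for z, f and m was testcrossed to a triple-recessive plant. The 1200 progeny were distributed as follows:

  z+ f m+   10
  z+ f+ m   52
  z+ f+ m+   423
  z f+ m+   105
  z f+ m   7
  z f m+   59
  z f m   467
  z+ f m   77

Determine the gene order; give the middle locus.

The two most frequent reciprocal classes, z+ f+ m+ and z f m, are the parental types, so the F1 was z+ f+ m+ / z f m.
The two rarest classes, z+ f m+ and z f+ m, are the double crossovers. Comparing them with the parentals, only the f allele has switched, so f is the middle locus and the order is z – f – m.

f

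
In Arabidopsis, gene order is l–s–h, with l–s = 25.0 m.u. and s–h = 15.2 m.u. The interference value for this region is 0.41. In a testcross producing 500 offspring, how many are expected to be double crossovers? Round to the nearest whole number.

Map distances give recombination frequencies of 0.250 and 0.152 for the two intervals.
With interference 0.41 (so coincidence = 0.59), expected double-crossover frequency = 0.250 × 0.152 × 0.59 = 0.02242.
Expected number = 0.02242 × 500 = 11.21 ≈ 11.

11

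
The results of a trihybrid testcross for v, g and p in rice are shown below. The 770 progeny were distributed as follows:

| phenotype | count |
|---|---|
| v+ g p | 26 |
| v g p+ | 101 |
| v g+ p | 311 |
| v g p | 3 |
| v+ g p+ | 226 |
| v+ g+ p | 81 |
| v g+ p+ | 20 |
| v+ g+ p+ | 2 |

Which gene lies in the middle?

The two most frequent reciprocal classes, v g+ p and v+ g p+, are the parental types, so the F1 was v g+ p / v+ g p+.
The two rarest classes, v g p and v+ g+ p+, are the double crossovers. Comparing them with the parentals, only the g allele has switched, so g is the middle locus and the order is p – g – v.

g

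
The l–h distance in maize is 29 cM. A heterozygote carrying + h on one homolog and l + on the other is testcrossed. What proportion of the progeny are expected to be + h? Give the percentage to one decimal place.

A map distance of 29 cM corresponds to a recombination frequency of 0.290.
The F1 is + h / l +, so + h is a parental gamete class with expected frequency (1 − r)/2 = 0.710/2 = 0.3550.
That is 0.3550 = 35.5% of the progeny.

35.5%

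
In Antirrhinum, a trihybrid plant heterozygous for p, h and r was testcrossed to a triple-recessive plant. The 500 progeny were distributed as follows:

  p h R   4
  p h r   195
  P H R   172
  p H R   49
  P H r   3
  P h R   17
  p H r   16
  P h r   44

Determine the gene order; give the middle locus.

The two most frequent reciprocal classes, p h r and P H R, are the parental types, so the F1 was p h r / P H R.
The two rarest classes, p h R and P H r, are the double crossovers. Comparing them with the parentals, only the r allele has switched, so r is the middle locus and the order is h – r – p.

r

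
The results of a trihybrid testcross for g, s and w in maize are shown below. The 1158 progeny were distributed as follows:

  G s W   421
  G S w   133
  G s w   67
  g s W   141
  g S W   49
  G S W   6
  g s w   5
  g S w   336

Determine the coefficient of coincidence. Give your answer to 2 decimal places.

0.35

The two most frequent reciprocal classes, G s W and g S w, are the parental types, so the F1 was G s W / g S w.
The two rarest classes, G S W and g s w, are the double crossovers. Comparing them with the parentals, only the s allele has switched, so s is the middle locus and the order is w – s – g.
w–s: (116 + 11)/1158 = 0.1097; s–g: (274 + 11)/1158 = 0.2461.
Expected DCO frequency = 0.1097 × 0.2461 ≈ 0.02700; observed = 11/1158 ≈ 0.00950.
Coefficient of coincidence = 0.00950/0.02700 ≈ 0.35.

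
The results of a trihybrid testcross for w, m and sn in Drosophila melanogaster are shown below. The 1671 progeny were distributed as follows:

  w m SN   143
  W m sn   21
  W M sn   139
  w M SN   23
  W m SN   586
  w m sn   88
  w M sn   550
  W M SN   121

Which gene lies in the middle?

sn

The two most frequent reciprocal classes, w M sn and W m SN, are the parental types, so the F1 was w M sn / W m SN.
The two rarest classes, w M SN and W m sn, are the double crossovers. Comparing them with the parentals, only the sn allele has switched, so sn is the middle locus and the order is w – sn – m.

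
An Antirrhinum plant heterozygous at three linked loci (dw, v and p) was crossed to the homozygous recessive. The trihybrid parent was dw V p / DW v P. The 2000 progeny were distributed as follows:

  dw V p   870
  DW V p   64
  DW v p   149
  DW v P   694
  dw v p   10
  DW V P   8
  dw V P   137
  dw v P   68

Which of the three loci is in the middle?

The two rarest classes, dw v p and DW V P, are the double crossovers. Comparing them with the parentals, only the v allele has switched, so v is the middle locus and the order is p – v – dw.

v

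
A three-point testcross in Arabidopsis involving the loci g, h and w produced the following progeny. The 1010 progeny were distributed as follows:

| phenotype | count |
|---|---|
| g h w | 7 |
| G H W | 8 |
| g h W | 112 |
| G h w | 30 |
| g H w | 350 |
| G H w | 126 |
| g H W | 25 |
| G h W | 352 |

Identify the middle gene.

The two most frequent reciprocal classes, g H w and G h W, are the parental types, so the F1 was g H w / G h W.
The two rarest classes, g h w and G H W, are the double crossovers. Comparing them with the parentals, only the h allele has switched, so h is the middle locus and the order is g – h – w.

h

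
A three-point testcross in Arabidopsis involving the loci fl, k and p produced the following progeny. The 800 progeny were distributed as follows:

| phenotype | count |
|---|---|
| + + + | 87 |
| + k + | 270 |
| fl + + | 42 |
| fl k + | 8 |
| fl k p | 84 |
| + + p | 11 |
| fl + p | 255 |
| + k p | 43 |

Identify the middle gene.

fl

The two most frequent reciprocal classes, + k + and fl + p, are the parental types, so the F1 was + k + / fl + p.
The two rarest classes, fl k + and + + p, are the double crossovers. Comparing them with the parentals, only the fl allele has switched, so fl is the middle locus and the order is p – fl – k.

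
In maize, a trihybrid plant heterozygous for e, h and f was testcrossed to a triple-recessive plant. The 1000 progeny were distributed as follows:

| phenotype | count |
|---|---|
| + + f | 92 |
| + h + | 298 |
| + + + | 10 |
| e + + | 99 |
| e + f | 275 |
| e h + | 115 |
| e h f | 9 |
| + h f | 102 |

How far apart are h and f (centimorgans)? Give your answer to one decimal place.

The two most frequent reciprocal classes, e + f and + h +, are the parental types, so the F1 was e + f / + h +.
The two rarest classes, e h f and + + +, are the double crossovers. Comparing them with the parentals, only the h allele has switched, so h is the middle locus and the order is e – h – f.
Crossovers in the h–f interval produce the single-crossover classes e + + and + h f (99 + 102 = 201) plus the double crossovers (19).
RF(h–f) = (201 + 19) / 1000 = 220/1000 = 0.2200 → 22.0 centimorgans.

22.0 centimorgans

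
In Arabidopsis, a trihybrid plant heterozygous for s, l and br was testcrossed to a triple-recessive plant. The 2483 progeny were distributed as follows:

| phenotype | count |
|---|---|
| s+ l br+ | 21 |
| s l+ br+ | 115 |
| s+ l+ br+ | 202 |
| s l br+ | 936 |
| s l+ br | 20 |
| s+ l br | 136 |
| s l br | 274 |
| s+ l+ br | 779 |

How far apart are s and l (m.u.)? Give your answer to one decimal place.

11.8 m.u.

The two most frequent reciprocal classes, s+ l+ br and s l br+, are the parental types, so the F1 was s+ l+ br / s l br+.
The two rarest classes, s l+ br and s+ l br+, are the double crossovers. Comparing them with the parentals, only the s allele has switched, so s is the middle locus and the order is br – s – l.
Crossovers in the s–l interval produce the single-crossover classes s+ l br and s l+ br+ (136 + 115 = 251) plus the double crossovers (41).
RF(s–l) = (251 + 41) / 2483 = 292/2483 = 0.1176 → 11.8 m.u.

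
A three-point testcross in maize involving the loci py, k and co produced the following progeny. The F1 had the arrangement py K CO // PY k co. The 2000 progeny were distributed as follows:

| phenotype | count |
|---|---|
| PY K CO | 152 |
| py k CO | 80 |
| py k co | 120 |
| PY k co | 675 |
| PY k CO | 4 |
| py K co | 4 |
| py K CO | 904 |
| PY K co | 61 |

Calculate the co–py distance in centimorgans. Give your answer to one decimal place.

The two rarest classes, py K co and PY k CO, are the double crossovers. Comparing them with the parentals, only the co allele has switched, so co is the middle locus and the order is py – co – k.
Crossovers in the py–co interval produce the single-crossover classes PY K CO and py k co (152 + 120 = 272) plus the double crossovers (8).
RF(py–co) = (272 + 8) / 2000 = 280/2000 = 0.1400 → 14.0 centimorgans.

14.0 centimorgans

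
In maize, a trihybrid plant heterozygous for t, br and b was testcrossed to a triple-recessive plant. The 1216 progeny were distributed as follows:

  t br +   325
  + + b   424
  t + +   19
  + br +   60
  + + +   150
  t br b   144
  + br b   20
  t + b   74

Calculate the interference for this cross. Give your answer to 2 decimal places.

The two most frequent reciprocal classes, + + b and t br +, are the parental types, so the F1 was + + b / t br +.
The two rarest classes, + br b and t + +, are the double crossovers. Comparing them with the parentals, only the br allele has switched, so br is the middle locus and the order is b – br – t.
b–br: (294 + 39)/1216 = 0.2738; br–t: (134 + 39)/1216 = 0.1423.
Expected DCO frequency = 0.2738 × 0.1423 ≈ 0.03896; observed = 39/1216 ≈ 0.03207.
Coefficient of coincidence = 0.03207/0.03896 ≈ 0.82; interference = 1 − 0.82 = 0.18.

0.18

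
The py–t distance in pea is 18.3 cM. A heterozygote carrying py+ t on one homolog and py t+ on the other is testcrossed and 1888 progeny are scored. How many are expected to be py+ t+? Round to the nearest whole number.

173

A map distance of 18.3 cM corresponds to a recombination frequency of 0.183.
The F1 is py+ t / py t+, so py+ t+ is a recombinant gamete class with expected frequency r/2 = 0.183/2 = 0.0915.
Expected number = 0.0915 × 1888 = 172.75 ≈ 173.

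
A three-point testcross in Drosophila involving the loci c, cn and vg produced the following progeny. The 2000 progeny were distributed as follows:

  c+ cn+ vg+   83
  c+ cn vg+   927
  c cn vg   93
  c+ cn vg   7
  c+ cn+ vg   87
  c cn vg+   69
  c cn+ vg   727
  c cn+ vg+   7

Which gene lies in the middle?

The two most frequent reciprocal classes, c+ cn vg+ and c cn+ vg, are the parental types, so the F1 was c+ cn vg+ / c cn+ vg.
The two rarest classes, c+ cn vg and c cn+ vg+, are the double crossovers. Comparing them with the parentals, only the vg allele has switched, so vg is the middle locus and the order is cn – vg – c.

vg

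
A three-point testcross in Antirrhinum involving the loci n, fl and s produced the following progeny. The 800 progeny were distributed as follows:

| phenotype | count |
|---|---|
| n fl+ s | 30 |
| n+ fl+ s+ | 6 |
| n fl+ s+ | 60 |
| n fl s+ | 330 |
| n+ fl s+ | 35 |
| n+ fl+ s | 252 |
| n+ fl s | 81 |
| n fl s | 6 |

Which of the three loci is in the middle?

s

The two most frequent reciprocal classes, n fl s+ and n+ fl+ s, are the parental types, so the F1 was n fl s+ / n+ fl+ s.
The two rarest classes, n fl s and n+ fl+ s+, are the double crossovers. Comparing them with the parentals, only the s allele has switched, so s is the middle locus and the order is fl – s – n.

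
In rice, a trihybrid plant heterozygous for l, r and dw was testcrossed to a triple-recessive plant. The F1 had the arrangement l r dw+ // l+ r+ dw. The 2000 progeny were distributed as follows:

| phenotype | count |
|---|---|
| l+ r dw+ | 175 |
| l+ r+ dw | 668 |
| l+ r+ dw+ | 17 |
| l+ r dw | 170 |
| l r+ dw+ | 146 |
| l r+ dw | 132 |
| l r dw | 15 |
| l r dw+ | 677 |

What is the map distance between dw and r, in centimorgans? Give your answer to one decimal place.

The two rarest classes, l r dw and l+ r+ dw+, are the double crossovers. Comparing them with the parentals, only the dw allele has switched, so dw is the middle locus and the order is r – dw – l.
Crossovers in the r–dw interval produce the single-crossover classes l r+ dw+ and l+ r dw (146 + 170 = 316) plus the double crossovers (32).
RF(r–dw) = (316 + 32) / 2000 = 348/2000 = 0.1740 → 17.4 centimorgans.

17.4 centimorgans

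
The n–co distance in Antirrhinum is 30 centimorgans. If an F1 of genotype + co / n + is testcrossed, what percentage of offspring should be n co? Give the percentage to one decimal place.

15.0%

A map distance of 30 centimorgans corresponds to a recombination frequency of 0.300.
The F1 is + co / n +, so n co is a recombinant gamete class with expected frequency r/2 = 0.300/2 = 0.1500.
That is 0.1500 = 15.0% of the progeny.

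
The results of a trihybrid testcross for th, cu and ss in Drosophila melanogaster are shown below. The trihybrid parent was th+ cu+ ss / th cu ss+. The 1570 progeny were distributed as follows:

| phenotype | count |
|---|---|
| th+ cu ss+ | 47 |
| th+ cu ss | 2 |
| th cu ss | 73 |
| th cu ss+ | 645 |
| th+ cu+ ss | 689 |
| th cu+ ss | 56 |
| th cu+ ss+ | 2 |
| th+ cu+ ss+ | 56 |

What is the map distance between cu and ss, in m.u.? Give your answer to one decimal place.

The two rarest classes, th+ cu ss and th cu+ ss+, are the double crossovers. Comparing them with the parentals, only the cu allele has switched, so cu is the middle locus and the order is th – cu – ss.
Crossovers in the cu–ss interval produce the single-crossover classes th+ cu+ ss+ and th cu ss (56 + 73 = 129) plus the double crossovers (4).
RF(cu–ss) = (129 + 4) / 1570 = 133/1570 = 0.0847 → 8.5 m.u.

8.5 m.u.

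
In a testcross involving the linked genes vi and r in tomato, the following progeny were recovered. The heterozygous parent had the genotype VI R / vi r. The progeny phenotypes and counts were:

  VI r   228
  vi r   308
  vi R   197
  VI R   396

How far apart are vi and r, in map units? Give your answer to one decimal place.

The recombinant classes are VI r and vi R: 228 + 197 = 425.
Recombination frequency = 425/1129 = 0.3764 ≈ 37.6%, i.e. 37.6 map units.

37.6 map units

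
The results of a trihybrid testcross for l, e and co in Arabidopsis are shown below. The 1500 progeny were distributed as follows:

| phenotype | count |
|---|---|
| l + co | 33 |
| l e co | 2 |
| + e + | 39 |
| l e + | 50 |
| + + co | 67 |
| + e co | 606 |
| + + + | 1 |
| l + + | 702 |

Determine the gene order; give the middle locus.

l

The two most frequent reciprocal classes, + e co and l + +, are the parental types, so the F1 was + e co / l + +.
The two rarest classes, l e co and + + +, are the double crossovers. Comparing them with the parentals, only the l allele has switched, so l is the middle locus and the order is e – l – co.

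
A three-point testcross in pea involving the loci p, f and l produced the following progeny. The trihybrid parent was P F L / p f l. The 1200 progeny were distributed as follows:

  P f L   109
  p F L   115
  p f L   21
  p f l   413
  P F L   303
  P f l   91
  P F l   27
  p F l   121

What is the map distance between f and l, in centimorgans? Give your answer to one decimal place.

23.2 centimorgans

The two rarest classes, P F l and p f L, are the double crossovers. Comparing them with the parentals, only the l allele has switched, so l is the middle locus and the order is p – l – f.
Crossovers in the l–f interval produce the single-crossover classes P f L and p F l (109 + 121 = 230) plus the double crossovers (48).
RF(l–f) = (230 + 48) / 1200 = 278/1200 = 0.2317 → 23.2 centimorgans.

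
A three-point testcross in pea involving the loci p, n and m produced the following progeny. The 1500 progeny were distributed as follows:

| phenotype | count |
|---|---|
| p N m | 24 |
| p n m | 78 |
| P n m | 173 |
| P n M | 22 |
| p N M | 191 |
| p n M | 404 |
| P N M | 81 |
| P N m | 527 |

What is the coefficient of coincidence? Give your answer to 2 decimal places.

The two most frequent reciprocal classes, p n M and P N m, are the parental types, so the F1 was p n M / P N m.
The two rarest classes, P n M and p N m, are the double crossovers. Comparing them with the parentals, only the p allele has switched, so p is the middle locus and the order is m – p – n.
m–p: (159 + 46)/1500 = 0.1367; p–n: (364 + 46)/1500 = 0.2733.
Expected DCO frequency = 0.1367 × 0.2733 ≈ 0.03736; observed = 46/1500 ≈ 0.03067.
Coefficient of coincidence = 0.03067/0.03736 ≈ 0.82.

0.82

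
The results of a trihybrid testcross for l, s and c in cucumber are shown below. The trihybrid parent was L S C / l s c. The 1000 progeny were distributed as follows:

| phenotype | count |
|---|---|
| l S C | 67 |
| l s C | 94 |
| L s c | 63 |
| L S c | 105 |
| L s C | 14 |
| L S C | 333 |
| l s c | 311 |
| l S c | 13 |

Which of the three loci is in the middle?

s

The two rarest classes, L s C and l S c, are the double crossovers. Comparing them with the parentals, only the s allele has switched, so s is the middle locus and the order is c – s – l.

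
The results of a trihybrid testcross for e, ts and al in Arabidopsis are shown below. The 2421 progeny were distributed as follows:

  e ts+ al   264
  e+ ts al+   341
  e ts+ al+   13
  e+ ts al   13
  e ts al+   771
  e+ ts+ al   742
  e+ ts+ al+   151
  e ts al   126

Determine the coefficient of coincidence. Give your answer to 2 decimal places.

0.33

The two most frequent reciprocal classes, e+ ts+ al and e ts al+, are the parental types, so the F1 was e+ ts+ al / e ts al+.
The two rarest classes, e+ ts al and e ts+ al+, are the double crossovers. Comparing them with the parentals, only the ts allele has switched, so ts is the middle locus and the order is al – ts – e.
al–ts: (277 + 26)/2421 = 0.1252; ts–e: (605 + 26)/2421 = 0.2606.
Expected DCO frequency = 0.1252 × 0.2606 ≈ 0.03263; observed = 26/2421 ≈ 0.01074.
Coefficient of coincidence = 0.01074/0.03263 ≈ 0.33.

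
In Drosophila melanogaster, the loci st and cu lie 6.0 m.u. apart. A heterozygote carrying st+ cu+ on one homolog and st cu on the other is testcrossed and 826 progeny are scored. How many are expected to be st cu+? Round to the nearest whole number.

25

A map distance of 6.0 m.u. corresponds to a recombination frequency of 0.060.
The F1 is st+ cu+ / st cu, so st cu+ is a recombinant gamete class with expected frequency r/2 = 0.060/2 = 0.0300.
Expected number = 0.0300 × 826 = 24.78 ≈ 25.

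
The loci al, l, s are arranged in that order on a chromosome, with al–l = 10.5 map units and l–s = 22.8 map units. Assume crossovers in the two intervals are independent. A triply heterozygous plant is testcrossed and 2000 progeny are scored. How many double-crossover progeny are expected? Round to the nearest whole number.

Map distances give recombination frequencies of 0.105 and 0.228 for the two intervals.
With no interference, expected double-crossover frequency = 0.105 × 0.228 = 0.02394.
Expected number = 0.02394 × 2000 = 47.88 ≈ 48.

48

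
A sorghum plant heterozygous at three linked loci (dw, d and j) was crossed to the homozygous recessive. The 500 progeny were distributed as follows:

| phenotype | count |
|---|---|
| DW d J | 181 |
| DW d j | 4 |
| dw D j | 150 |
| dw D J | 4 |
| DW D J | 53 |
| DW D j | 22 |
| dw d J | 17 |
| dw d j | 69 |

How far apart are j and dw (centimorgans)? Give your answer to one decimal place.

The two most frequent reciprocal classes, dw D j and DW d J, are the parental types, so the F1 was dw D j / DW d J.
The two rarest classes, dw D J and DW d j, are the double crossovers. Comparing them with the parentals, only the j allele has switched, so j is the middle locus and the order is d – j – dw.
Crossovers in the j–dw interval produce the single-crossover classes DW D j and dw d J (22 + 17 = 39) plus the double crossovers (8).
RF(j–dw) = (39 + 8) / 500 = 47/500 = 0.0940 → 9.4 centimorgans.

9.4 centimorgans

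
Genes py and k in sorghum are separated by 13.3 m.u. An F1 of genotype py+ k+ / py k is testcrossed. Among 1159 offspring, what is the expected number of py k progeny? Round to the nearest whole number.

502

A map distance of 13.3 m.u. corresponds to a recombination frequency of 0.133.
The F1 is py+ k+ / py k, so py k is a parental gamete class with expected frequency (1 − r)/2 = 0.867/2 = 0.4335.
Expected number = 0.4335 × 1159 = 502.43 ≈ 502.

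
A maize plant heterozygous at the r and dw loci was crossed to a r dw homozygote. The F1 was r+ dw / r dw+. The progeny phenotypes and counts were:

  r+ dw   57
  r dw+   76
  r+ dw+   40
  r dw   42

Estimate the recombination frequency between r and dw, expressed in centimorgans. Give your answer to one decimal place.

The recombinant classes are r+ dw+ and r dw: 40 + 42 = 82.
Recombination frequency = 82/215 = 0.3814 ≈ 38.1%, i.e. 38.1 centimorgans.

38.1 centimorgans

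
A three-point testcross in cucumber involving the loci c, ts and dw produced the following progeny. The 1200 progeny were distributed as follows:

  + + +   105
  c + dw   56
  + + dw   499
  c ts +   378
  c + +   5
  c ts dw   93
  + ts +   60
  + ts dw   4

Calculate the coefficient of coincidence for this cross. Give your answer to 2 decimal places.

The two most frequent reciprocal classes, c ts + and + + dw, are the parental types, so the F1 was c ts + / + + dw.
The two rarest classes, c + + and + ts dw, are the double crossovers. Comparing them with the parentals, only the ts allele has switched, so ts is the middle locus and the order is c – ts – dw.
c–ts: (116 + 9)/1200 = 0.1042; ts–dw: (198 + 9)/1200 = 0.1725.
Expected DCO frequency = 0.1042 × 0.1725 ≈ 0.01797; observed = 9/1200 ≈ 0.00750.
Coefficient of coincidence = 0.00750/0.01797 ≈ 0.42.

0.42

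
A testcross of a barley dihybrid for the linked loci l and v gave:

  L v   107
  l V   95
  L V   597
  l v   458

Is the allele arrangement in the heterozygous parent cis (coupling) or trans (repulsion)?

cis

The two most frequent classes are L V (597) and l v (458); these are the parental (non-recombinant) types.
So the F1 carried L V on one chromosome and l v on the other — the recessive alleles are on the same chromosome (cis / coupling).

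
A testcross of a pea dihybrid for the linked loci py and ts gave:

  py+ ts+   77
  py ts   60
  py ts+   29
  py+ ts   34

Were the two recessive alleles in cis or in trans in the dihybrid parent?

cis

The two most frequent classes are py+ ts+ (77) and py ts (60); these are the parental (non-recombinant) types.
So the F1 carried py+ ts+ on one chromosome and py ts on the other — the recessive alleles are on the same chromosome (cis / coupling).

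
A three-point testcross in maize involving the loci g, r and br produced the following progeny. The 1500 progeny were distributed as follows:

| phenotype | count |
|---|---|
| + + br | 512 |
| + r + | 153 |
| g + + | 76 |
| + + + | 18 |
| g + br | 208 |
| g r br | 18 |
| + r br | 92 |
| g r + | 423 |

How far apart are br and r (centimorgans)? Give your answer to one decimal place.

The two most frequent reciprocal classes, g r + and + + br, are the parental types, so the F1 was g r + / + + br.
The two rarest classes, g r br and + + +, are the double crossovers. Comparing them with the parentals, only the br allele has switched, so br is the middle locus and the order is g – br – r.
Crossovers in the br–r interval produce the single-crossover classes g + + and + r br (76 + 92 = 168) plus the double crossovers (36).
RF(br–r) = (168 + 36) / 1500 = 204/1500 = 0.1360 → 13.6 centimorgans.

13.6 centimorgans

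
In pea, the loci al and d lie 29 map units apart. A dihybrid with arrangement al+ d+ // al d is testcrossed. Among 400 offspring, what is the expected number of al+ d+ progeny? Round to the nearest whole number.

142

A map distance of 29 map units corresponds to a recombination frequency of 0.290.
The F1 is al+ d+ / al d, so al+ d+ is a parental gamete class with expected frequency (1 − r)/2 = 0.710/2 = 0.3550.
Expected number = 0.3550 × 400 = 142.00 ≈ 142.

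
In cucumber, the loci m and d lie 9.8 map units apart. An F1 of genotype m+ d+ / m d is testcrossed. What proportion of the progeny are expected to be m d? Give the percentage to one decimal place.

A map distance of 9.8 map units corresponds to a recombination frequency of 0.098.
The F1 is m+ d+ / m d, so m d is a parental gamete class with expected frequency (1 − r)/2 = 0.902/2 = 0.4510.
That is 0.4510 = 45.1% of the progeny.

45.1%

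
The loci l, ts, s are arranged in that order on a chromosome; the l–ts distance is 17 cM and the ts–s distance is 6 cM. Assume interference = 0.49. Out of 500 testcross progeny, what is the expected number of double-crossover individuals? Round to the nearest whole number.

3

Map distances give recombination frequencies of 0.170 and 0.060 for the two intervals.
With interference 0.49 (so coincidence = 0.51), expected double-crossover frequency = 0.170 × 0.060 × 0.51 = 0.00520.
Expected number = 0.00520 × 500 = 2.60 ≈ 3.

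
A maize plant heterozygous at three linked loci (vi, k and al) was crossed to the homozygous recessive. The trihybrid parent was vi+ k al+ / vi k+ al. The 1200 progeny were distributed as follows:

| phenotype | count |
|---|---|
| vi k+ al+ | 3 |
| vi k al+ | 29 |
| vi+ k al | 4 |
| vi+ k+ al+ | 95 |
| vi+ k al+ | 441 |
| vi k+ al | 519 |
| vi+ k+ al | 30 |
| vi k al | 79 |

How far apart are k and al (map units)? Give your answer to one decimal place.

15.1 map units

The two rarest classes, vi+ k al and vi k+ al+, are the double crossovers. Comparing them with the parentals, only the al allele has switched, so al is the middle locus and the order is vi – al – k.
Crossovers in the al–k interval produce the single-crossover classes vi+ k+ al+ and vi k al (95 + 79 = 174) plus the double crossovers (7).
RF(al–k) = (174 + 7) / 1200 = 181/1200 = 0.1508 → 15.1 map units.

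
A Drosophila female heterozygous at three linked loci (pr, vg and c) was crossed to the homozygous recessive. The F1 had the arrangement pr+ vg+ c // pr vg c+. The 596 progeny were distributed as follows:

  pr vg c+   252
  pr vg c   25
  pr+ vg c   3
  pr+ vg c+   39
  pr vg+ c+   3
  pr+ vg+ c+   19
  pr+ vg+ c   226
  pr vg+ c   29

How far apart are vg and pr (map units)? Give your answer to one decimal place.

12.4 map units

The two rarest classes, pr+ vg c and pr vg+ c+, are the double crossovers. Comparing them with the parentals, only the vg allele has switched, so vg is the middle locus and the order is pr – vg – c.
Crossovers in the pr–vg interval produce the single-crossover classes pr vg+ c and pr+ vg c+ (29 + 39 = 68) plus the double crossovers (6).
RF(pr–vg) = (68 + 6) / 596 = 74/596 = 0.1242 → 12.4 map units.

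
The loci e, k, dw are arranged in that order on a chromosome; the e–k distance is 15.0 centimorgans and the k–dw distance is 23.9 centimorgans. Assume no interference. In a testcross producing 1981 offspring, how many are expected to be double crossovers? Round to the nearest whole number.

71

Map distances give recombination frequencies of 0.150 and 0.239 for the two intervals.
With no interference, expected double-crossover frequency = 0.150 × 0.239 = 0.03585.
Expected number = 0.03585 × 1981 = 71.02 ≈ 71.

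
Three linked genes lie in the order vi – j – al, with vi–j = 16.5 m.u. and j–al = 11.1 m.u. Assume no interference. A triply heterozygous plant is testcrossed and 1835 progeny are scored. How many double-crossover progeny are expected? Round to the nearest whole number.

Map distances give recombination frequencies of 0.165 and 0.111 for the two intervals.
With no interference, expected double-crossover frequency = 0.165 × 0.111 = 0.01832.
Expected number = 0.01832 × 1835 = 33.61 ≈ 34.

34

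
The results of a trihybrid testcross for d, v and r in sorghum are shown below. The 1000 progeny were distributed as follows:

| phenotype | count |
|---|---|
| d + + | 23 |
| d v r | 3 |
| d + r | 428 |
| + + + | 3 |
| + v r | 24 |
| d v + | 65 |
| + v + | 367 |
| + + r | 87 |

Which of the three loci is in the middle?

v

The two most frequent reciprocal classes, d + r and + v +, are the parental types, so the F1 was d + r / + v +.
The two rarest classes, d v r and + + +, are the double crossovers. Comparing them with the parentals, only the v allele has switched, so v is the middle locus and the order is d – v – r.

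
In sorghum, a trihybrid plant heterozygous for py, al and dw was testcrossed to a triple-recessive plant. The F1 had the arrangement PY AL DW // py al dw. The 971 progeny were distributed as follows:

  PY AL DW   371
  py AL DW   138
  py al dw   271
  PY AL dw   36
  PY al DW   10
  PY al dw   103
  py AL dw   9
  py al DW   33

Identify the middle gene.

The two rarest classes, PY al DW and py AL dw, are the double crossovers. Comparing them with the parentals, only the al allele has switched, so al is the middle locus and the order is dw – al – py.

al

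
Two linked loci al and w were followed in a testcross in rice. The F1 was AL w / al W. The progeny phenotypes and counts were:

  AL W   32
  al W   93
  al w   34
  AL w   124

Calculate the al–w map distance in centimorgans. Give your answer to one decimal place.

The recombinant classes are AL W and al w: 32 + 34 = 66.
Recombination frequency = 66/283 = 0.2332 ≈ 23.3%, i.e. 23.3 centimorgans.

23.3 centimorgans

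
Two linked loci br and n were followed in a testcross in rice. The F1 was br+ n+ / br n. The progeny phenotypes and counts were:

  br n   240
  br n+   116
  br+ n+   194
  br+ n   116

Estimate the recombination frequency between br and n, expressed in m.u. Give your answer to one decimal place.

34.8 m.u.

The recombinant classes are br+ n and br n+: 116 + 116 = 232.
Recombination frequency = 232/666 = 0.3483 ≈ 34.8%, i.e. 34.8 m.u.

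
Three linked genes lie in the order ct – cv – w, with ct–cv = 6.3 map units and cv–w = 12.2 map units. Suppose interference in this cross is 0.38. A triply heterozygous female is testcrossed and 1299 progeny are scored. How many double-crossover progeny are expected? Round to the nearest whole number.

6

Map distances give recombination frequencies of 0.063 and 0.122 for the two intervals.
With interference 0.38 (so coincidence = 0.62), expected double-crossover frequency = 0.063 × 0.122 × 0.62 = 0.00477.
Expected number = 0.00477 × 1299 = 6.19 ≈ 6.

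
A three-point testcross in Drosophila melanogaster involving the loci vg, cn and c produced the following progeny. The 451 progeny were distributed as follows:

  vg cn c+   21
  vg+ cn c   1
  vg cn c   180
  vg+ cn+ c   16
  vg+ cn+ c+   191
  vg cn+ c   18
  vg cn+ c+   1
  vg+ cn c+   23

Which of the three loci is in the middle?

vg

The two most frequent reciprocal classes, vg+ cn+ c+ and vg cn c, are the parental types, so the F1 was vg+ cn+ c+ / vg cn c.
The two rarest classes, vg cn+ c+ and vg+ cn c, are the double crossovers. Comparing them with the parentals, only the vg allele has switched, so vg is the middle locus and the order is cn – vg – c.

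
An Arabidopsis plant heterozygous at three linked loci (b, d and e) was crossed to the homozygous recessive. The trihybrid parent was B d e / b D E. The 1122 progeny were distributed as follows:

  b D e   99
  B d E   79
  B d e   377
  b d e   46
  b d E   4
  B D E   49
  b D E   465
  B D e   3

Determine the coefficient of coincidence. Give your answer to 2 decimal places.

The two rarest classes, B D e and b d E, are the double crossovers. Comparing them with the parentals, only the d allele has switched, so d is the middle locus and the order is e – d – b.
e–d: (178 + 7)/1122 = 0.1649; d–b: (95 + 7)/1122 = 0.0909.
Expected DCO frequency = 0.1649 × 0.0909 ≈ 0.01499; observed = 7/1122 ≈ 0.00624.
Coefficient of coincidence = 0.00624/0.01499 ≈ 0.42.

0.42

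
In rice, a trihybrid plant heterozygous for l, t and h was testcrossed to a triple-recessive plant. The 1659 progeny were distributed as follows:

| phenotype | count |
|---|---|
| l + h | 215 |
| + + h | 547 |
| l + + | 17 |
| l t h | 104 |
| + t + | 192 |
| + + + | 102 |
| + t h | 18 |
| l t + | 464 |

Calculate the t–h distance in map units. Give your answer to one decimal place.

The two most frequent reciprocal classes, + + h and l t +, are the parental types, so the F1 was + + h / l t +.
The two rarest classes, + t h and l + +, are the double crossovers. Comparing them with the parentals, only the t allele has switched, so t is the middle locus and the order is h – t – l.
Crossovers in the h–t interval produce the single-crossover classes + + + and l t h (102 + 104 = 206) plus the double crossovers (35).
RF(h–t) = (206 + 35) / 1659 = 241/1659 = 0.1453 → 14.5 map units.

14.5 map units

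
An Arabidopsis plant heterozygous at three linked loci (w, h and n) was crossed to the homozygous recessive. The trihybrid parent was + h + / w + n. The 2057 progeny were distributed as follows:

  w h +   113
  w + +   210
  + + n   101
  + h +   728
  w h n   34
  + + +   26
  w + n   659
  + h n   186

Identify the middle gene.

The two rarest classes, + + + and w h n, are the double crossovers. Comparing them with the parentals, only the h allele has switched, so h is the middle locus and the order is n – h – w.

h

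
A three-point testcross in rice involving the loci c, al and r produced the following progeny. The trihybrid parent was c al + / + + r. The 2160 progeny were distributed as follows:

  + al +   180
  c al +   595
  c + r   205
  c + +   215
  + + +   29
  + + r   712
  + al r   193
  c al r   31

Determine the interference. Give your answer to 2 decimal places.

The two rarest classes, c al r and + + +, are the double crossovers. Comparing them with the parentals, only the r allele has switched, so r is the middle locus and the order is al – r – c.
al–r: (408 + 60)/2160 = 0.2167; r–c: (385 + 60)/2160 = 0.2060.
Expected DCO frequency = 0.2167 × 0.2060 ≈ 0.04464; observed = 60/2160 ≈ 0.02778.
Coefficient of coincidence = 0.02778/0.04464 ≈ 0.62; interference = 1 − 0.62 = 0.38.

0.38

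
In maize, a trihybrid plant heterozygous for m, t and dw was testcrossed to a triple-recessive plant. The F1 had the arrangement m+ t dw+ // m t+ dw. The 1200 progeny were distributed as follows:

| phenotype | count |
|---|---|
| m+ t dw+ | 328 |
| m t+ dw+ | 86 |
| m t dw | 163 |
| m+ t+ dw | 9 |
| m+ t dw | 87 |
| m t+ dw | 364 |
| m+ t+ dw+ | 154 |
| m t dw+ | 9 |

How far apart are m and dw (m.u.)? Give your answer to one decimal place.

15.9 m.u.

The two rarest classes, m t dw+ and m+ t+ dw, are the double crossovers. Comparing them with the parentals, only the m allele has switched, so m is the middle locus and the order is t – m – dw.
Crossovers in the m–dw interval produce the single-crossover classes m+ t dw and m t+ dw+ (87 + 86 = 173) plus the double crossovers (18).
RF(m–dw) = (173 + 18) / 1200 = 191/1200 = 0.1592 → 15.9 m.u.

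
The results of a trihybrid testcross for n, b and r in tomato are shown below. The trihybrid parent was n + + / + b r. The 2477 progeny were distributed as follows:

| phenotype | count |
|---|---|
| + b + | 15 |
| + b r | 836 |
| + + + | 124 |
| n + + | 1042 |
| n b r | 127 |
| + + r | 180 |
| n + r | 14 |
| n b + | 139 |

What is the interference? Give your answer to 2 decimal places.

0.26

The two rarest classes, n + r and + b +, are the double crossovers. Comparing them with the parentals, only the r allele has switched, so r is the middle locus and the order is b – r – n.
b–r: (319 + 29)/2477 = 0.1405; r–n: (251 + 29)/2477 = 0.1130.
Expected DCO frequency = 0.1405 × 0.1130 ≈ 0.01588; observed = 29/2477 ≈ 0.01171.
Coefficient of coincidence = 0.01171/0.01588 ≈ 0.74; interference = 1 − 0.74 = 0.26.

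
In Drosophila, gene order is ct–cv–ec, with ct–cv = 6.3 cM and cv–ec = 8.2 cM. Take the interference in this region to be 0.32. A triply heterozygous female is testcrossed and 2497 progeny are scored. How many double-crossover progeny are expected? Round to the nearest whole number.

Map distances give recombination frequencies of 0.063 and 0.082 for the two intervals.
With interference 0.32 (so coincidence = 0.68), expected double-crossover frequency = 0.063 × 0.082 × 0.68 = 0.00351.
Expected number = 0.00351 × 2497 = 8.77 ≈ 9.

9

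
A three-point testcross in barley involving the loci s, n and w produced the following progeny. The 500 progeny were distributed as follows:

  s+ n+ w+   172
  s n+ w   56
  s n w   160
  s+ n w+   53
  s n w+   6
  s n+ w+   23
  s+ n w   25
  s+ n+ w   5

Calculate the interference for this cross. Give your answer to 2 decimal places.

0.22

The two most frequent reciprocal classes, s n w and s+ n+ w+, are the parental types, so the F1 was s n w / s+ n+ w+.
The two rarest classes, s n w+ and s+ n+ w, are the double crossovers. Comparing them with the parentals, only the w allele has switched, so w is the middle locus and the order is s – w – n.
s–w: (48 + 11)/500 = 0.1180; w–n: (109 + 11)/500 = 0.2400.
Expected DCO frequency = 0.1180 × 0.2400 ≈ 0.02832; observed = 11/500 ≈ 0.02200.
Coefficient of coincidence = 0.02200/0.02832 ≈ 0.78; interference = 1 − 0.78 = 0.22.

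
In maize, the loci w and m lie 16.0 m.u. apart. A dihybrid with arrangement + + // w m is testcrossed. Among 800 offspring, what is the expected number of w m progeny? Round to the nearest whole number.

336

A map distance of 16.0 m.u. corresponds to a recombination frequency of 0.160.
The F1 is + + / w m, so w m is a parental gamete class with expected frequency (1 − r)/2 = 0.840/2 = 0.4200.
Expected number = 0.4200 × 800 = 336.00 ≈ 336.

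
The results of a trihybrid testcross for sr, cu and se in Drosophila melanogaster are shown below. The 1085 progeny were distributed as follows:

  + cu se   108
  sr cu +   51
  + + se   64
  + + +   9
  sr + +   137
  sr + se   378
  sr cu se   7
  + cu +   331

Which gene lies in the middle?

The two most frequent reciprocal classes, sr + se and + cu +, are the parental types, so the F1 was sr + se / + cu +.
The two rarest classes, sr cu se and + + +, are the double crossovers. Comparing them with the parentals, only the cu allele has switched, so cu is the middle locus and the order is sr – cu – se.

cu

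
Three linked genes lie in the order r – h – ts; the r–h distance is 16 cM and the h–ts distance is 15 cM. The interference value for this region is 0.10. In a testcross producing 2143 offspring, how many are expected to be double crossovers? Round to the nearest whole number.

46

Map distances give recombination frequencies of 0.160 and 0.150 for the two intervals.
With interference 0.10 (so coincidence = 0.90), expected double-crossover frequency = 0.160 × 0.150 × 0.90 = 0.02160.
Expected number = 0.02160 × 2143 = 46.29 ≈ 46.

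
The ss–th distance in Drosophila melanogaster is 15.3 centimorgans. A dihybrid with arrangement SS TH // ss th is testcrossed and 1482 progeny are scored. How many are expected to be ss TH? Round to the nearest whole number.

A map distance of 15.3 centimorgans corresponds to a recombination frequency of 0.153.
The F1 is SS TH / ss th, so ss TH is a recombinant gamete class with expected frequency r/2 = 0.153/2 = 0.0765.
Expected number = 0.0765 × 1482 = 113.37 ≈ 113.

113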